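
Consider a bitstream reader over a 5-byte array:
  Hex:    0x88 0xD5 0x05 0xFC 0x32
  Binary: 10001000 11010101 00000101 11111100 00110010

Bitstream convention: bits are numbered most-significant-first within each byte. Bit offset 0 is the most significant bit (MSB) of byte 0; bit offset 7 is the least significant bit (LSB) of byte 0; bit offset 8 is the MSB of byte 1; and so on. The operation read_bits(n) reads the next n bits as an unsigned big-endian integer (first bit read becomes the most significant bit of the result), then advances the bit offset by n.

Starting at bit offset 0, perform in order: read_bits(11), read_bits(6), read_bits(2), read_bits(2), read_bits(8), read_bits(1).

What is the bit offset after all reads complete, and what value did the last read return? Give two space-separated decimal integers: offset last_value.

Read 1: bits[0:11] width=11 -> value=1094 (bin 10001000110); offset now 11 = byte 1 bit 3; 29 bits remain
Read 2: bits[11:17] width=6 -> value=42 (bin 101010); offset now 17 = byte 2 bit 1; 23 bits remain
Read 3: bits[17:19] width=2 -> value=0 (bin 00); offset now 19 = byte 2 bit 3; 21 bits remain
Read 4: bits[19:21] width=2 -> value=0 (bin 00); offset now 21 = byte 2 bit 5; 19 bits remain
Read 5: bits[21:29] width=8 -> value=191 (bin 10111111); offset now 29 = byte 3 bit 5; 11 bits remain
Read 6: bits[29:30] width=1 -> value=1 (bin 1); offset now 30 = byte 3 bit 6; 10 bits remain

Answer: 30 1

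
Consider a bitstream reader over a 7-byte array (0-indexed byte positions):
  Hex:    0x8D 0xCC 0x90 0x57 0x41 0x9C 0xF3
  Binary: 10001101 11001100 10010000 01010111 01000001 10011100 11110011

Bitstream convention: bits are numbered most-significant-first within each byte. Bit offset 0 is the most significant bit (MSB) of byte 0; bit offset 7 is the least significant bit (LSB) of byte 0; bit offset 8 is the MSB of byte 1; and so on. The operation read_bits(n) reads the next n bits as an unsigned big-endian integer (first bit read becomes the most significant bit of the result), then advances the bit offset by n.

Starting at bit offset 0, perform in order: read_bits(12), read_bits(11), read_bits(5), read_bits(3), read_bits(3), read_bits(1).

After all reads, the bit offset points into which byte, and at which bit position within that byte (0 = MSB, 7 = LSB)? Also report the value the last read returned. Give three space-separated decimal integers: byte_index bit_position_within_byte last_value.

Read 1: bits[0:12] width=12 -> value=2268 (bin 100011011100); offset now 12 = byte 1 bit 4; 44 bits remain
Read 2: bits[12:23] width=11 -> value=1608 (bin 11001001000); offset now 23 = byte 2 bit 7; 33 bits remain
Read 3: bits[23:28] width=5 -> value=5 (bin 00101); offset now 28 = byte 3 bit 4; 28 bits remain
Read 4: bits[28:31] width=3 -> value=3 (bin 011); offset now 31 = byte 3 bit 7; 25 bits remain
Read 5: bits[31:34] width=3 -> value=5 (bin 101); offset now 34 = byte 4 bit 2; 22 bits remain
Read 6: bits[34:35] width=1 -> value=0 (bin 0); offset now 35 = byte 4 bit 3; 21 bits remain

Answer: 4 3 0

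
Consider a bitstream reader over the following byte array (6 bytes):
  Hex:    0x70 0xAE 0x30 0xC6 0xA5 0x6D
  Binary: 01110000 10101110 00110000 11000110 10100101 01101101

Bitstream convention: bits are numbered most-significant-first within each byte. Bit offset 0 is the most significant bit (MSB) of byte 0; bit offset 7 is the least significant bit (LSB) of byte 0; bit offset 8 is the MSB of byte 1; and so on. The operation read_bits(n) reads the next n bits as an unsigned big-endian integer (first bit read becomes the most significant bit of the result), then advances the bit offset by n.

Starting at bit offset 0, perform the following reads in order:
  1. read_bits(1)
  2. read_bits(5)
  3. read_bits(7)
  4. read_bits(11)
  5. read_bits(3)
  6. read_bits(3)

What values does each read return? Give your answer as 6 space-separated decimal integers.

Answer: 0 28 21 1584 6 1

Derivation:
Read 1: bits[0:1] width=1 -> value=0 (bin 0); offset now 1 = byte 0 bit 1; 47 bits remain
Read 2: bits[1:6] width=5 -> value=28 (bin 11100); offset now 6 = byte 0 bit 6; 42 bits remain
Read 3: bits[6:13] width=7 -> value=21 (bin 0010101); offset now 13 = byte 1 bit 5; 35 bits remain
Read 4: bits[13:24] width=11 -> value=1584 (bin 11000110000); offset now 24 = byte 3 bit 0; 24 bits remain
Read 5: bits[24:27] width=3 -> value=6 (bin 110); offset now 27 = byte 3 bit 3; 21 bits remain
Read 6: bits[27:30] width=3 -> value=1 (bin 001); offset now 30 = byte 3 bit 6; 18 bits remain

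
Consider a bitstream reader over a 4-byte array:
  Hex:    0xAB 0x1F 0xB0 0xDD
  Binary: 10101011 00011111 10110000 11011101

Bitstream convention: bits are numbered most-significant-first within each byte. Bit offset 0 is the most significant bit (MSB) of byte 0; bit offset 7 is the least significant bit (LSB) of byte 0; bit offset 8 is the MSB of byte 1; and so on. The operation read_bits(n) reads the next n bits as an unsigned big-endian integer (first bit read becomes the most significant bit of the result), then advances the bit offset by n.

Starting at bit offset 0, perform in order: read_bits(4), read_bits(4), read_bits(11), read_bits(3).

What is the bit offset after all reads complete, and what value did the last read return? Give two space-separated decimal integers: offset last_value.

Answer: 22 4

Derivation:
Read 1: bits[0:4] width=4 -> value=10 (bin 1010); offset now 4 = byte 0 bit 4; 28 bits remain
Read 2: bits[4:8] width=4 -> value=11 (bin 1011); offset now 8 = byte 1 bit 0; 24 bits remain
Read 3: bits[8:19] width=11 -> value=253 (bin 00011111101); offset now 19 = byte 2 bit 3; 13 bits remain
Read 4: bits[19:22] width=3 -> value=4 (bin 100); offset now 22 = byte 2 bit 6; 10 bits remain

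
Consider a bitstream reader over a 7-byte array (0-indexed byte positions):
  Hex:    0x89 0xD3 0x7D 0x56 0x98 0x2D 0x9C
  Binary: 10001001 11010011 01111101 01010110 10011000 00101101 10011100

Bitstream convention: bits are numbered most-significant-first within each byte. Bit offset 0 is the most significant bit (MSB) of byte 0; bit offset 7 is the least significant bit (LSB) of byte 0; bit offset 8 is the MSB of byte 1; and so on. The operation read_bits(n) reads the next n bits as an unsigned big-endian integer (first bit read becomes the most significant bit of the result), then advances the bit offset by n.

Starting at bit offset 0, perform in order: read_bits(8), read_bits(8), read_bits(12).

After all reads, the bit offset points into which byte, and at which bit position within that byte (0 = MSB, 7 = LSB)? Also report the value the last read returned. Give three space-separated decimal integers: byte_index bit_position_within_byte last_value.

Read 1: bits[0:8] width=8 -> value=137 (bin 10001001); offset now 8 = byte 1 bit 0; 48 bits remain
Read 2: bits[8:16] width=8 -> value=211 (bin 11010011); offset now 16 = byte 2 bit 0; 40 bits remain
Read 3: bits[16:28] width=12 -> value=2005 (bin 011111010101); offset now 28 = byte 3 bit 4; 28 bits remain

Answer: 3 4 2005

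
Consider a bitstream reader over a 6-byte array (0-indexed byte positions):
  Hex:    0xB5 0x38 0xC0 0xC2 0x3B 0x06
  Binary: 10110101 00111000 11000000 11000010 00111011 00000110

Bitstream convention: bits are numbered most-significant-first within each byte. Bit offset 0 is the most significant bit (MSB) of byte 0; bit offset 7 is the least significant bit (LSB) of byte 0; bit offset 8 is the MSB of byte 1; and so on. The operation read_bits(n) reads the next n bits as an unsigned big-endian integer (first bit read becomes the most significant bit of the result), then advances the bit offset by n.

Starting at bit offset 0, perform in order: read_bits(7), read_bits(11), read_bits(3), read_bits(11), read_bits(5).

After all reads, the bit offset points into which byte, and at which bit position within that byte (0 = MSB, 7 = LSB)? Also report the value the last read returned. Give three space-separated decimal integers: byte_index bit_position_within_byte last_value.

Read 1: bits[0:7] width=7 -> value=90 (bin 1011010); offset now 7 = byte 0 bit 7; 41 bits remain
Read 2: bits[7:18] width=11 -> value=1251 (bin 10011100011); offset now 18 = byte 2 bit 2; 30 bits remain
Read 3: bits[18:21] width=3 -> value=0 (bin 000); offset now 21 = byte 2 bit 5; 27 bits remain
Read 4: bits[21:32] width=11 -> value=194 (bin 00011000010); offset now 32 = byte 4 bit 0; 16 bits remain
Read 5: bits[32:37] width=5 -> value=7 (bin 00111); offset now 37 = byte 4 bit 5; 11 bits remain

Answer: 4 5 7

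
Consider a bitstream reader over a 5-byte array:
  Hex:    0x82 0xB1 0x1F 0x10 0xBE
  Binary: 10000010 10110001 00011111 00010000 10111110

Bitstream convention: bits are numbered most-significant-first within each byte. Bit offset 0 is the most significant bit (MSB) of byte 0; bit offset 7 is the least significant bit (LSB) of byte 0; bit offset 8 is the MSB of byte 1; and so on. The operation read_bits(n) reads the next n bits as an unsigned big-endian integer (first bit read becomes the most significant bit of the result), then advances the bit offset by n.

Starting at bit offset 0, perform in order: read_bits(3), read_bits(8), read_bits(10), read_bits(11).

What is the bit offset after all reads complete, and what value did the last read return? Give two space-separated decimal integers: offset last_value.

Answer: 32 1808

Derivation:
Read 1: bits[0:3] width=3 -> value=4 (bin 100); offset now 3 = byte 0 bit 3; 37 bits remain
Read 2: bits[3:11] width=8 -> value=21 (bin 00010101); offset now 11 = byte 1 bit 3; 29 bits remain
Read 3: bits[11:21] width=10 -> value=547 (bin 1000100011); offset now 21 = byte 2 bit 5; 19 bits remain
Read 4: bits[21:32] width=11 -> value=1808 (bin 11100010000); offset now 32 = byte 4 bit 0; 8 bits remain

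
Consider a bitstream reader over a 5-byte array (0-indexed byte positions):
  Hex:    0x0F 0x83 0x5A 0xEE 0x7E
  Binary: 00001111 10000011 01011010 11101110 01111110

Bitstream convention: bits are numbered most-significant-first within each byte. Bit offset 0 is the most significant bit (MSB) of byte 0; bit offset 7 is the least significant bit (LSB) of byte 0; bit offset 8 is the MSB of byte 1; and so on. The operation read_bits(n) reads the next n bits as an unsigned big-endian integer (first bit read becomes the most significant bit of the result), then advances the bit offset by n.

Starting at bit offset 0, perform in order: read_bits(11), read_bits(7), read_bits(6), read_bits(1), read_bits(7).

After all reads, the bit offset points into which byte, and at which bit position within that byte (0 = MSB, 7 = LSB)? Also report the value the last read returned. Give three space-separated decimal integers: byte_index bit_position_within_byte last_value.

Answer: 4 0 110

Derivation:
Read 1: bits[0:11] width=11 -> value=124 (bin 00001111100); offset now 11 = byte 1 bit 3; 29 bits remain
Read 2: bits[11:18] width=7 -> value=13 (bin 0001101); offset now 18 = byte 2 bit 2; 22 bits remain
Read 3: bits[18:24] width=6 -> value=26 (bin 011010); offset now 24 = byte 3 bit 0; 16 bits remain
Read 4: bits[24:25] width=1 -> value=1 (bin 1); offset now 25 = byte 3 bit 1; 15 bits remain
Read 5: bits[25:32] width=7 -> value=110 (bin 1101110); offset now 32 = byte 4 bit 0; 8 bits remain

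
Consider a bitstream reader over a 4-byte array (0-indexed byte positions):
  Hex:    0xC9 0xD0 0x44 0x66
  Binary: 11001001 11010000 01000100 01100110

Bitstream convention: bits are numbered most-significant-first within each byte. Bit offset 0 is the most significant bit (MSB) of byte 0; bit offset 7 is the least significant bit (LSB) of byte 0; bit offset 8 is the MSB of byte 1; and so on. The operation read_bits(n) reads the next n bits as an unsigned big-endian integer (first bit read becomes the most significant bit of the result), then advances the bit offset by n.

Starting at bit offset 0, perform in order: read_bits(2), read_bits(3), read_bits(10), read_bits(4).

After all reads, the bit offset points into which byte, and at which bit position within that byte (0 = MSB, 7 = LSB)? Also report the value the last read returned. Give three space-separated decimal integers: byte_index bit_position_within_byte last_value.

Read 1: bits[0:2] width=2 -> value=3 (bin 11); offset now 2 = byte 0 bit 2; 30 bits remain
Read 2: bits[2:5] width=3 -> value=1 (bin 001); offset now 5 = byte 0 bit 5; 27 bits remain
Read 3: bits[5:15] width=10 -> value=232 (bin 0011101000); offset now 15 = byte 1 bit 7; 17 bits remain
Read 4: bits[15:19] width=4 -> value=2 (bin 0010); offset now 19 = byte 2 bit 3; 13 bits remain

Answer: 2 3 2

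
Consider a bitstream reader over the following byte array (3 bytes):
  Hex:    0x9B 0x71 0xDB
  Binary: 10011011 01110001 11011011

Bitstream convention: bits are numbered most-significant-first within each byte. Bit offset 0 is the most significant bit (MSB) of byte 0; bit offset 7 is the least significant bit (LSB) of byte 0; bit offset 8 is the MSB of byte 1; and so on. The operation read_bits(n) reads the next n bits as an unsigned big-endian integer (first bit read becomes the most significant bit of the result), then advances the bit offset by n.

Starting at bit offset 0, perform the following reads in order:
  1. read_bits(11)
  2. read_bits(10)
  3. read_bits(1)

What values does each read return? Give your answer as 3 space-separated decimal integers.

Read 1: bits[0:11] width=11 -> value=1243 (bin 10011011011); offset now 11 = byte 1 bit 3; 13 bits remain
Read 2: bits[11:21] width=10 -> value=571 (bin 1000111011); offset now 21 = byte 2 bit 5; 3 bits remain
Read 3: bits[21:22] width=1 -> value=0 (bin 0); offset now 22 = byte 2 bit 6; 2 bits remain

Answer: 1243 571 0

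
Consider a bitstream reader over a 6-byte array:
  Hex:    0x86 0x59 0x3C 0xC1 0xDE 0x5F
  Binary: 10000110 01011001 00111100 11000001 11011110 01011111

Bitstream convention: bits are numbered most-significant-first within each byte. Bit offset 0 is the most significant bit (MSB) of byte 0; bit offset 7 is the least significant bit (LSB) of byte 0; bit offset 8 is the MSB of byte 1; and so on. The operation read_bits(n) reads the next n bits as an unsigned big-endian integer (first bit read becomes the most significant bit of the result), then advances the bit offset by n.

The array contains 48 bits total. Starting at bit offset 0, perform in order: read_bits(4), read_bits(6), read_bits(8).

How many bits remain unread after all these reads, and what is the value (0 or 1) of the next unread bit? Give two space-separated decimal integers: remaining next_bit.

Read 1: bits[0:4] width=4 -> value=8 (bin 1000); offset now 4 = byte 0 bit 4; 44 bits remain
Read 2: bits[4:10] width=6 -> value=25 (bin 011001); offset now 10 = byte 1 bit 2; 38 bits remain
Read 3: bits[10:18] width=8 -> value=100 (bin 01100100); offset now 18 = byte 2 bit 2; 30 bits remain

Answer: 30 1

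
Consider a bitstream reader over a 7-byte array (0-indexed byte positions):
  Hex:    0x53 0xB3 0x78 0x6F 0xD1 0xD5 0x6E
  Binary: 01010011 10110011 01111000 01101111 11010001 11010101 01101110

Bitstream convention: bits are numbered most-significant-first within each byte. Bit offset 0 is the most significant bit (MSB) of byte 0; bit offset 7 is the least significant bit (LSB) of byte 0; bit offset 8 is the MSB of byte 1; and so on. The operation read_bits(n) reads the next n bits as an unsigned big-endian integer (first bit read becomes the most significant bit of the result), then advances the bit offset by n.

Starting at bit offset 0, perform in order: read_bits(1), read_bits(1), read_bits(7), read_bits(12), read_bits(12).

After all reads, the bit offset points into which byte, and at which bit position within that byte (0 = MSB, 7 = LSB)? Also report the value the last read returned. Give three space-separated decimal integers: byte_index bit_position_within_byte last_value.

Answer: 4 1 223

Derivation:
Read 1: bits[0:1] width=1 -> value=0 (bin 0); offset now 1 = byte 0 bit 1; 55 bits remain
Read 2: bits[1:2] width=1 -> value=1 (bin 1); offset now 2 = byte 0 bit 2; 54 bits remain
Read 3: bits[2:9] width=7 -> value=39 (bin 0100111); offset now 9 = byte 1 bit 1; 47 bits remain
Read 4: bits[9:21] width=12 -> value=1647 (bin 011001101111); offset now 21 = byte 2 bit 5; 35 bits remain
Read 5: bits[21:33] width=12 -> value=223 (bin 000011011111); offset now 33 = byte 4 bit 1; 23 bits remain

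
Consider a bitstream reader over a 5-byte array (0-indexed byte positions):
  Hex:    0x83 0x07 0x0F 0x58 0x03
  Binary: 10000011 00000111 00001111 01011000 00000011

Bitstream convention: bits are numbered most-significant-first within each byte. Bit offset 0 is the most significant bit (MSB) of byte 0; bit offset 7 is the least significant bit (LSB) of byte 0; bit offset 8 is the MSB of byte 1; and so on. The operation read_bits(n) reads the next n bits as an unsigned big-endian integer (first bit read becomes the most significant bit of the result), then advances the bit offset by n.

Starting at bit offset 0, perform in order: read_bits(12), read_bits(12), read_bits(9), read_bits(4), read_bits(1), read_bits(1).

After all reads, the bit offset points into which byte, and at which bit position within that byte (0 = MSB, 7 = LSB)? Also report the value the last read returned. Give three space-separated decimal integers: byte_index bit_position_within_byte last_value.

Answer: 4 7 1

Derivation:
Read 1: bits[0:12] width=12 -> value=2096 (bin 100000110000); offset now 12 = byte 1 bit 4; 28 bits remain
Read 2: bits[12:24] width=12 -> value=1807 (bin 011100001111); offset now 24 = byte 3 bit 0; 16 bits remain
Read 3: bits[24:33] width=9 -> value=176 (bin 010110000); offset now 33 = byte 4 bit 1; 7 bits remain
Read 4: bits[33:37] width=4 -> value=0 (bin 0000); offset now 37 = byte 4 bit 5; 3 bits remain
Read 5: bits[37:38] width=1 -> value=0 (bin 0); offset now 38 = byte 4 bit 6; 2 bits remain
Read 6: bits[38:39] width=1 -> value=1 (bin 1); offset now 39 = byte 4 bit 7; 1 bits remain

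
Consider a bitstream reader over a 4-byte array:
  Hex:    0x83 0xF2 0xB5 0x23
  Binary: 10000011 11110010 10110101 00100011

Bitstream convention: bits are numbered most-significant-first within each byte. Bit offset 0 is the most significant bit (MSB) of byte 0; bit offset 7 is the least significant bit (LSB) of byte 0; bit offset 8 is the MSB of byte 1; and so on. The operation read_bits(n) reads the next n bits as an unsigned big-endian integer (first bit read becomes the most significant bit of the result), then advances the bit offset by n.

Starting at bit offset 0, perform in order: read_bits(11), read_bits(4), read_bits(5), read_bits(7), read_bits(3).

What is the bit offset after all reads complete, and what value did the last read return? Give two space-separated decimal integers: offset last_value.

Answer: 30 0

Derivation:
Read 1: bits[0:11] width=11 -> value=1055 (bin 10000011111); offset now 11 = byte 1 bit 3; 21 bits remain
Read 2: bits[11:15] width=4 -> value=9 (bin 1001); offset now 15 = byte 1 bit 7; 17 bits remain
Read 3: bits[15:20] width=5 -> value=11 (bin 01011); offset now 20 = byte 2 bit 4; 12 bits remain
Read 4: bits[20:27] width=7 -> value=41 (bin 0101001); offset now 27 = byte 3 bit 3; 5 bits remain
Read 5: bits[27:30] width=3 -> value=0 (bin 000); offset now 30 = byte 3 bit 6; 2 bits remain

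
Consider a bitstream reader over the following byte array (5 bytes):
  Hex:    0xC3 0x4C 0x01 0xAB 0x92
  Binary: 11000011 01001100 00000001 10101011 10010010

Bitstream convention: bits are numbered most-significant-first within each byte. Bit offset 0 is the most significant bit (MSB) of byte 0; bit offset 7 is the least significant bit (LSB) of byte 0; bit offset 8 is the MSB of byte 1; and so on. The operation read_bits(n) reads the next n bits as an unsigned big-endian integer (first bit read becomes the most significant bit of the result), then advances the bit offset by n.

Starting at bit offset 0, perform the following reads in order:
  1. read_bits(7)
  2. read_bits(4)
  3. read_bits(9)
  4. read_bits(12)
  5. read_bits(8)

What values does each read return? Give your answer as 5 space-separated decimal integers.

Answer: 97 10 192 427 146

Derivation:
Read 1: bits[0:7] width=7 -> value=97 (bin 1100001); offset now 7 = byte 0 bit 7; 33 bits remain
Read 2: bits[7:11] width=4 -> value=10 (bin 1010); offset now 11 = byte 1 bit 3; 29 bits remain
Read 3: bits[11:20] width=9 -> value=192 (bin 011000000); offset now 20 = byte 2 bit 4; 20 bits remain
Read 4: bits[20:32] width=12 -> value=427 (bin 000110101011); offset now 32 = byte 4 bit 0; 8 bits remain
Read 5: bits[32:40] width=8 -> value=146 (bin 10010010); offset now 40 = byte 5 bit 0; 0 bits remain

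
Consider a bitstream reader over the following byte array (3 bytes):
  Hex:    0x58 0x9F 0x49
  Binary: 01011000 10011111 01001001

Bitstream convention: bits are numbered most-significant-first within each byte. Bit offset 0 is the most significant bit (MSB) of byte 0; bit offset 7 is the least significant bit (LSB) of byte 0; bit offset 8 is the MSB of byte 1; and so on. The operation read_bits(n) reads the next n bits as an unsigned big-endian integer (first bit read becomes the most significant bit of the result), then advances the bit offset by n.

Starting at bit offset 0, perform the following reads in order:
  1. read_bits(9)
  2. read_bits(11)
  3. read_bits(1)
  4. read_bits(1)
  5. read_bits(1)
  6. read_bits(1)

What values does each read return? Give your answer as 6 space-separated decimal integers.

Read 1: bits[0:9] width=9 -> value=177 (bin 010110001); offset now 9 = byte 1 bit 1; 15 bits remain
Read 2: bits[9:20] width=11 -> value=500 (bin 00111110100); offset now 20 = byte 2 bit 4; 4 bits remain
Read 3: bits[20:21] width=1 -> value=1 (bin 1); offset now 21 = byte 2 bit 5; 3 bits remain
Read 4: bits[21:22] width=1 -> value=0 (bin 0); offset now 22 = byte 2 bit 6; 2 bits remain
Read 5: bits[22:23] width=1 -> value=0 (bin 0); offset now 23 = byte 2 bit 7; 1 bits remain
Read 6: bits[23:24] width=1 -> value=1 (bin 1); offset now 24 = byte 3 bit 0; 0 bits remain

Answer: 177 500 1 0 0 1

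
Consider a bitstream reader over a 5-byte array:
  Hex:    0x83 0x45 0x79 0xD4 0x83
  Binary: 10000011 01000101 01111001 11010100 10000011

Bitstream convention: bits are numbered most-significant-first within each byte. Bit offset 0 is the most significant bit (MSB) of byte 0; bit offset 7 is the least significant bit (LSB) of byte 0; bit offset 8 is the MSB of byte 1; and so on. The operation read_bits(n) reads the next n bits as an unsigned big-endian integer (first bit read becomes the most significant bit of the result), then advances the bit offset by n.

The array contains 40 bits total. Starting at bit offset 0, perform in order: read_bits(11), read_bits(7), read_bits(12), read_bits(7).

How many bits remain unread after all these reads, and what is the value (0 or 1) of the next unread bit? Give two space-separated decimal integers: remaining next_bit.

Answer: 3 0

Derivation:
Read 1: bits[0:11] width=11 -> value=1050 (bin 10000011010); offset now 11 = byte 1 bit 3; 29 bits remain
Read 2: bits[11:18] width=7 -> value=21 (bin 0010101); offset now 18 = byte 2 bit 2; 22 bits remain
Read 3: bits[18:30] width=12 -> value=3701 (bin 111001110101); offset now 30 = byte 3 bit 6; 10 bits remain
Read 4: bits[30:37] width=7 -> value=16 (bin 0010000); offset now 37 = byte 4 bit 5; 3 bits remain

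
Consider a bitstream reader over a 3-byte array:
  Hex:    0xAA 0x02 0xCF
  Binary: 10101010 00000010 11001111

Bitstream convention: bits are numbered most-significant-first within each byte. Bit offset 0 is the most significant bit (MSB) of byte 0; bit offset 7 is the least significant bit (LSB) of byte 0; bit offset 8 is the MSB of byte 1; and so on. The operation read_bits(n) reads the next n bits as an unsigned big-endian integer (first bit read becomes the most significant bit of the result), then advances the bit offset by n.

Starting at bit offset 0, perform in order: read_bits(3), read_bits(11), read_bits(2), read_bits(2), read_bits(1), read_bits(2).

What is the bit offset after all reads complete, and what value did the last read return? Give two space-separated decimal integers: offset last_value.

Answer: 21 1

Derivation:
Read 1: bits[0:3] width=3 -> value=5 (bin 101); offset now 3 = byte 0 bit 3; 21 bits remain
Read 2: bits[3:14] width=11 -> value=640 (bin 01010000000); offset now 14 = byte 1 bit 6; 10 bits remain
Read 3: bits[14:16] width=2 -> value=2 (bin 10); offset now 16 = byte 2 bit 0; 8 bits remain
Read 4: bits[16:18] width=2 -> value=3 (bin 11); offset now 18 = byte 2 bit 2; 6 bits remain
Read 5: bits[18:19] width=1 -> value=0 (bin 0); offset now 19 = byte 2 bit 3; 5 bits remain
Read 6: bits[19:21] width=2 -> value=1 (bin 01); offset now 21 = byte 2 bit 5; 3 bits remain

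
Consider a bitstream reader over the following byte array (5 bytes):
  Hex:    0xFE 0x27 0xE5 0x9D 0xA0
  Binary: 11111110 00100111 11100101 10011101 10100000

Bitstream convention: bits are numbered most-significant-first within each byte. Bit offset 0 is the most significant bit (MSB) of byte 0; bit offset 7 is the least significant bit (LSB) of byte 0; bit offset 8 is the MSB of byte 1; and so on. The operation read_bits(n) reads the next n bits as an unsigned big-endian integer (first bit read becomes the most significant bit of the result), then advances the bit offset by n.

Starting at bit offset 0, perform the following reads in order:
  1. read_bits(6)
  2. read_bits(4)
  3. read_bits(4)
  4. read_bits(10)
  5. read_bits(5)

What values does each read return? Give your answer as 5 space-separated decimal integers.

Answer: 63 8 9 997 19

Derivation:
Read 1: bits[0:6] width=6 -> value=63 (bin 111111); offset now 6 = byte 0 bit 6; 34 bits remain
Read 2: bits[6:10] width=4 -> value=8 (bin 1000); offset now 10 = byte 1 bit 2; 30 bits remain
Read 3: bits[10:14] width=4 -> value=9 (bin 1001); offset now 14 = byte 1 bit 6; 26 bits remain
Read 4: bits[14:24] width=10 -> value=997 (bin 1111100101); offset now 24 = byte 3 bit 0; 16 bits remain
Read 5: bits[24:29] width=5 -> value=19 (bin 10011); offset now 29 = byte 3 bit 5; 11 bits remain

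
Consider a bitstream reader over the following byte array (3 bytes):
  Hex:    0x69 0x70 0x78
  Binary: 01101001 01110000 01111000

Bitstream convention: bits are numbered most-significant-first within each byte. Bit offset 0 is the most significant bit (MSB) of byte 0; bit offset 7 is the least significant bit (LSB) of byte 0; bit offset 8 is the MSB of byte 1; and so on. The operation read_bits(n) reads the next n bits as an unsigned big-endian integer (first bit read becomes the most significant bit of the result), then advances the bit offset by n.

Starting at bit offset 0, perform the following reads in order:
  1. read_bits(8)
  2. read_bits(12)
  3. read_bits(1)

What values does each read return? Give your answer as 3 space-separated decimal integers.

Read 1: bits[0:8] width=8 -> value=105 (bin 01101001); offset now 8 = byte 1 bit 0; 16 bits remain
Read 2: bits[8:20] width=12 -> value=1799 (bin 011100000111); offset now 20 = byte 2 bit 4; 4 bits remain
Read 3: bits[20:21] width=1 -> value=1 (bin 1); offset now 21 = byte 2 bit 5; 3 bits remain

Answer: 105 1799 1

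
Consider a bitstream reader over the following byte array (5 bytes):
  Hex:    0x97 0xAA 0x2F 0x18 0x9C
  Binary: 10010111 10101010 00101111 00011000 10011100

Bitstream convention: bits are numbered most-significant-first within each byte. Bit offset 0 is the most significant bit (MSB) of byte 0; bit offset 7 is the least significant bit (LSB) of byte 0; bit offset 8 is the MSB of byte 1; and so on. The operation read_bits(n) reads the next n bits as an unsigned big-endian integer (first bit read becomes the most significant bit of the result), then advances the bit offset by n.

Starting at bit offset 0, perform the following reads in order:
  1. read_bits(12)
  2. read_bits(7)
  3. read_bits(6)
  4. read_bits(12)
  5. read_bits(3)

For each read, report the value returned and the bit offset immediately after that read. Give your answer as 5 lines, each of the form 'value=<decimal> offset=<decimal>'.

Answer: value=2426 offset=12
value=81 offset=19
value=30 offset=25
value=787 offset=37
value=4 offset=40

Derivation:
Read 1: bits[0:12] width=12 -> value=2426 (bin 100101111010); offset now 12 = byte 1 bit 4; 28 bits remain
Read 2: bits[12:19] width=7 -> value=81 (bin 1010001); offset now 19 = byte 2 bit 3; 21 bits remain
Read 3: bits[19:25] width=6 -> value=30 (bin 011110); offset now 25 = byte 3 bit 1; 15 bits remain
Read 4: bits[25:37] width=12 -> value=787 (bin 001100010011); offset now 37 = byte 4 bit 5; 3 bits remain
Read 5: bits[37:40] width=3 -> value=4 (bin 100); offset now 40 = byte 5 bit 0; 0 bits remain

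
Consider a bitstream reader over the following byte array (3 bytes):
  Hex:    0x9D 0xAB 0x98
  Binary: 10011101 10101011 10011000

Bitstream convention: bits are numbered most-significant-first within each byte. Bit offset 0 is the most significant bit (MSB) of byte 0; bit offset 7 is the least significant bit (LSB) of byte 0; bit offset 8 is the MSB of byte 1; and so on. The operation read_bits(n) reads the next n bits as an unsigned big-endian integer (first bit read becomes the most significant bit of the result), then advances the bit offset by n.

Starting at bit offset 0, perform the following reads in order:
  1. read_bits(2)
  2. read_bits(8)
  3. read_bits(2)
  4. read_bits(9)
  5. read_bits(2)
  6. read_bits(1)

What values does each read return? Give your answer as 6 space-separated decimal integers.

Answer: 2 118 2 371 0 0

Derivation:
Read 1: bits[0:2] width=2 -> value=2 (bin 10); offset now 2 = byte 0 bit 2; 22 bits remain
Read 2: bits[2:10] width=8 -> value=118 (bin 01110110); offset now 10 = byte 1 bit 2; 14 bits remain
Read 3: bits[10:12] width=2 -> value=2 (bin 10); offset now 12 = byte 1 bit 4; 12 bits remain
Read 4: bits[12:21] width=9 -> value=371 (bin 101110011); offset now 21 = byte 2 bit 5; 3 bits remain
Read 5: bits[21:23] width=2 -> value=0 (bin 00); offset now 23 = byte 2 bit 7; 1 bits remain
Read 6: bits[23:24] width=1 -> value=0 (bin 0); offset now 24 = byte 3 bit 0; 0 bits remain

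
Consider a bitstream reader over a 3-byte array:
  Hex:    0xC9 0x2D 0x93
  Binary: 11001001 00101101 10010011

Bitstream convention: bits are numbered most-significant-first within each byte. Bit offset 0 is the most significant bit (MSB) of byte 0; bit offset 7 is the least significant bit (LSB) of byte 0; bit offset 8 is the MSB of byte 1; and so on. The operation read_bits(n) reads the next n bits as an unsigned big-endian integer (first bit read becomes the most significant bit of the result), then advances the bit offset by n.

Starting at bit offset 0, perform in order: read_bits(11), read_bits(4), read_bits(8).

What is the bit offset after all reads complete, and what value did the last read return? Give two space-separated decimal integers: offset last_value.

Answer: 23 201

Derivation:
Read 1: bits[0:11] width=11 -> value=1609 (bin 11001001001); offset now 11 = byte 1 bit 3; 13 bits remain
Read 2: bits[11:15] width=4 -> value=6 (bin 0110); offset now 15 = byte 1 bit 7; 9 bits remain
Read 3: bits[15:23] width=8 -> value=201 (bin 11001001); offset now 23 = byte 2 bit 7; 1 bits remain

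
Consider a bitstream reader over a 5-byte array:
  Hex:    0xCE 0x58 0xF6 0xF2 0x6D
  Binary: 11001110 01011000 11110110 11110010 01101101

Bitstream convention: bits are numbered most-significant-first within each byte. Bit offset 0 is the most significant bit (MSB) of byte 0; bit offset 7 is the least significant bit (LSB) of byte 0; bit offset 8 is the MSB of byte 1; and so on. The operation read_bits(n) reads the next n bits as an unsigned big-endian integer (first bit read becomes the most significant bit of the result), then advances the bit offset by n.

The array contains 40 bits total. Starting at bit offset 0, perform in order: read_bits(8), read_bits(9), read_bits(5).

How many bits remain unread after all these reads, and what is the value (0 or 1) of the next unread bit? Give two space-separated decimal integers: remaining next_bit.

Answer: 18 1

Derivation:
Read 1: bits[0:8] width=8 -> value=206 (bin 11001110); offset now 8 = byte 1 bit 0; 32 bits remain
Read 2: bits[8:17] width=9 -> value=177 (bin 010110001); offset now 17 = byte 2 bit 1; 23 bits remain
Read 3: bits[17:22] width=5 -> value=29 (bin 11101); offset now 22 = byte 2 bit 6; 18 bits remain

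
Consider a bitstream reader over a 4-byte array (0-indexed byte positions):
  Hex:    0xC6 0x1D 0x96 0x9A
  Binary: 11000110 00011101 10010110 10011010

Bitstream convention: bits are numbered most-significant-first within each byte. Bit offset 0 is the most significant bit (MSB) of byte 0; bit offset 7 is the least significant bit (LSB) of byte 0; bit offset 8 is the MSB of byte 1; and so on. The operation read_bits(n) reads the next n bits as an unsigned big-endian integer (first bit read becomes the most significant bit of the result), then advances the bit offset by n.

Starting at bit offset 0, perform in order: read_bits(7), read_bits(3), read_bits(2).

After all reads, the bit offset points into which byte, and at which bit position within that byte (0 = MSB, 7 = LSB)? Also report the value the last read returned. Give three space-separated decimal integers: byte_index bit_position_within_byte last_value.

Read 1: bits[0:7] width=7 -> value=99 (bin 1100011); offset now 7 = byte 0 bit 7; 25 bits remain
Read 2: bits[7:10] width=3 -> value=0 (bin 000); offset now 10 = byte 1 bit 2; 22 bits remain
Read 3: bits[10:12] width=2 -> value=1 (bin 01); offset now 12 = byte 1 bit 4; 20 bits remain

Answer: 1 4 1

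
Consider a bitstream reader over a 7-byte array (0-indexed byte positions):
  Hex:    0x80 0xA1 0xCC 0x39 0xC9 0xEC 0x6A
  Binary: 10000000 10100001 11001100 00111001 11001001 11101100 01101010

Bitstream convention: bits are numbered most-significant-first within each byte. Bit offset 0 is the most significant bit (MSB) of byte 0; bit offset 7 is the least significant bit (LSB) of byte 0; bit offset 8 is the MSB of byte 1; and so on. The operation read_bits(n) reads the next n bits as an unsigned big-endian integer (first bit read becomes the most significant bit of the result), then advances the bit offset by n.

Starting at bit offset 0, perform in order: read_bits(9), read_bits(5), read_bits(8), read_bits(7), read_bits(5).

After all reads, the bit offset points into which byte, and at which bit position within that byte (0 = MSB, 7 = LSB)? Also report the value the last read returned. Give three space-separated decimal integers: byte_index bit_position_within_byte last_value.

Answer: 4 2 7

Derivation:
Read 1: bits[0:9] width=9 -> value=257 (bin 100000001); offset now 9 = byte 1 bit 1; 47 bits remain
Read 2: bits[9:14] width=5 -> value=8 (bin 01000); offset now 14 = byte 1 bit 6; 42 bits remain
Read 3: bits[14:22] width=8 -> value=115 (bin 01110011); offset now 22 = byte 2 bit 6; 34 bits remain
Read 4: bits[22:29] width=7 -> value=7 (bin 0000111); offset now 29 = byte 3 bit 5; 27 bits remain
Read 5: bits[29:34] width=5 -> value=7 (bin 00111); offset now 34 = byte 4 bit 2; 22 bits remain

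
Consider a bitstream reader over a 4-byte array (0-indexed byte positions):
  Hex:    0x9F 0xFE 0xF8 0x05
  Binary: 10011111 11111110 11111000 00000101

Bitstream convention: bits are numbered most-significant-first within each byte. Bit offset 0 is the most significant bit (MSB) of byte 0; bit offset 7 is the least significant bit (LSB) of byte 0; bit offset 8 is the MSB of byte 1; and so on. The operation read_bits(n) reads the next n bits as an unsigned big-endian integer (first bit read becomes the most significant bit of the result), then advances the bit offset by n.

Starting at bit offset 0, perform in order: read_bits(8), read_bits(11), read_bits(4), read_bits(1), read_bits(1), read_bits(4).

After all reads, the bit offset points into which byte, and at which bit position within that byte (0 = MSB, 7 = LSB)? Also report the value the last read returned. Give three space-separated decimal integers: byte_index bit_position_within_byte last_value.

Answer: 3 5 0

Derivation:
Read 1: bits[0:8] width=8 -> value=159 (bin 10011111); offset now 8 = byte 1 bit 0; 24 bits remain
Read 2: bits[8:19] width=11 -> value=2039 (bin 11111110111); offset now 19 = byte 2 bit 3; 13 bits remain
Read 3: bits[19:23] width=4 -> value=12 (bin 1100); offset now 23 = byte 2 bit 7; 9 bits remain
Read 4: bits[23:24] width=1 -> value=0 (bin 0); offset now 24 = byte 3 bit 0; 8 bits remain
Read 5: bits[24:25] width=1 -> value=0 (bin 0); offset now 25 = byte 3 bit 1; 7 bits remain
Read 6: bits[25:29] width=4 -> value=0 (bin 0000); offset now 29 = byte 3 bit 5; 3 bits remain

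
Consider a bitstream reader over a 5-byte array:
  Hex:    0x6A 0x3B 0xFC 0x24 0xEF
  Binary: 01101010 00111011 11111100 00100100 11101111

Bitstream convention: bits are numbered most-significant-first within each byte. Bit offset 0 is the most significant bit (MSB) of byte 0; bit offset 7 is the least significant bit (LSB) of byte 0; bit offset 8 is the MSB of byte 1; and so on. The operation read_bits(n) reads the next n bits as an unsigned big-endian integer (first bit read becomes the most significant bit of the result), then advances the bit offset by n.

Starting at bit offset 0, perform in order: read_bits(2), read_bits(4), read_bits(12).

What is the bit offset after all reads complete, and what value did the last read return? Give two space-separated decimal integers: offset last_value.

Answer: 18 2287

Derivation:
Read 1: bits[0:2] width=2 -> value=1 (bin 01); offset now 2 = byte 0 bit 2; 38 bits remain
Read 2: bits[2:6] width=4 -> value=10 (bin 1010); offset now 6 = byte 0 bit 6; 34 bits remain
Read 3: bits[6:18] width=12 -> value=2287 (bin 100011101111); offset now 18 = byte 2 bit 2; 22 bits remain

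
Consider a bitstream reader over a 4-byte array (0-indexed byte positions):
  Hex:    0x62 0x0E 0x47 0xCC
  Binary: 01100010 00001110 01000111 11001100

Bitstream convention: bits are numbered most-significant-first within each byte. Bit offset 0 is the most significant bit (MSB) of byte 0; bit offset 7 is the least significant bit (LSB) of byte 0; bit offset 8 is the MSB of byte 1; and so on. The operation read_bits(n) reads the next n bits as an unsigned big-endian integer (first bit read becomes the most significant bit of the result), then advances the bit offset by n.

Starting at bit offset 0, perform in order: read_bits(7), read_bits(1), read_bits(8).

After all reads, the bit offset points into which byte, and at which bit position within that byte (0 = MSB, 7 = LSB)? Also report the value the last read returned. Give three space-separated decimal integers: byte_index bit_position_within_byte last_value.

Answer: 2 0 14

Derivation:
Read 1: bits[0:7] width=7 -> value=49 (bin 0110001); offset now 7 = byte 0 bit 7; 25 bits remain
Read 2: bits[7:8] width=1 -> value=0 (bin 0); offset now 8 = byte 1 bit 0; 24 bits remain
Read 3: bits[8:16] width=8 -> value=14 (bin 00001110); offset now 16 = byte 2 bit 0; 16 bits remain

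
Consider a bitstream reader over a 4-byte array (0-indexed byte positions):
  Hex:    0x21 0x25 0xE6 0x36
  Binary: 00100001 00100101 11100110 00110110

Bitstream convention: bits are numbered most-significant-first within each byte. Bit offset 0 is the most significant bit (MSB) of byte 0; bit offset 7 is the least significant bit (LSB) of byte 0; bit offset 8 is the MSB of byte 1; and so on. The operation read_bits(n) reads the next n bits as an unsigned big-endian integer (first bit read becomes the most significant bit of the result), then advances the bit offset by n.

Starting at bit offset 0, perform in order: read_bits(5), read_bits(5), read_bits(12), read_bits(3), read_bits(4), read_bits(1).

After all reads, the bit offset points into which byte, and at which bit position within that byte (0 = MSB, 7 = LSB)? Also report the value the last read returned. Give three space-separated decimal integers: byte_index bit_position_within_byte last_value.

Read 1: bits[0:5] width=5 -> value=4 (bin 00100); offset now 5 = byte 0 bit 5; 27 bits remain
Read 2: bits[5:10] width=5 -> value=4 (bin 00100); offset now 10 = byte 1 bit 2; 22 bits remain
Read 3: bits[10:22] width=12 -> value=2425 (bin 100101111001); offset now 22 = byte 2 bit 6; 10 bits remain
Read 4: bits[22:25] width=3 -> value=4 (bin 100); offset now 25 = byte 3 bit 1; 7 bits remain
Read 5: bits[25:29] width=4 -> value=6 (bin 0110); offset now 29 = byte 3 bit 5; 3 bits remain
Read 6: bits[29:30] width=1 -> value=1 (bin 1); offset now 30 = byte 3 bit 6; 2 bits remain

Answer: 3 6 1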